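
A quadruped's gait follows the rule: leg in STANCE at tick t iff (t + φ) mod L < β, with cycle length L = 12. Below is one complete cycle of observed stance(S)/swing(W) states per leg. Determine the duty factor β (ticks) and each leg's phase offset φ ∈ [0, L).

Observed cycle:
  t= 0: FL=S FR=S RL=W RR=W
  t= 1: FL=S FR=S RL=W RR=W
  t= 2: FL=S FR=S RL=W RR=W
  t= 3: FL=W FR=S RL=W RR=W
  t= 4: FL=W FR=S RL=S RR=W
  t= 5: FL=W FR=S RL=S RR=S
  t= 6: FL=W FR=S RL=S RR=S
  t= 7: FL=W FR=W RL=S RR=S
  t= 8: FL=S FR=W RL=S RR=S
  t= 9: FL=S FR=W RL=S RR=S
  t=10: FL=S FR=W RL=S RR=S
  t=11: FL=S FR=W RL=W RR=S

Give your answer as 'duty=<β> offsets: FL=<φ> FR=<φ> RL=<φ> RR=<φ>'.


duty=7 offsets: FL=4 FR=0 RL=8 RR=7

duty β = stance ticks per leg = 7
FL: stance ticks = 7; W→S at t=8 → φ=4
FR: stance ticks = 7; W→S at t=0 → φ=0
RL: stance ticks = 7; W→S at t=4 → φ=8
RR: stance ticks = 7; W→S at t=5 → φ=7


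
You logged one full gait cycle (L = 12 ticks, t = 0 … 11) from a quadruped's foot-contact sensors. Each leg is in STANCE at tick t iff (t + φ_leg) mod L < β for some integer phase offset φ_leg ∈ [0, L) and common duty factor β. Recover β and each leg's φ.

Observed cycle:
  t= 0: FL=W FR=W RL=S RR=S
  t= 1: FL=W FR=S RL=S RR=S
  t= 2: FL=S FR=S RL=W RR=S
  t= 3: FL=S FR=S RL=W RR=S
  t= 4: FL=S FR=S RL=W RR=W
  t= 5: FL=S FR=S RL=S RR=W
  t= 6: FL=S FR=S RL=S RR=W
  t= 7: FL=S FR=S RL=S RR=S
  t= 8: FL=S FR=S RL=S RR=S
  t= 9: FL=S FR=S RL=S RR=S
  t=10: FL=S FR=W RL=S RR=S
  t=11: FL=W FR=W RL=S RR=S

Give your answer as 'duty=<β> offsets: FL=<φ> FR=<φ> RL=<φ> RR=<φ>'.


duty=9 offsets: FL=10 FR=11 RL=7 RR=5

duty β = stance ticks per leg = 9
FL: stance ticks = 9; W→S at t=2 → φ=10
FR: stance ticks = 9; W→S at t=1 → φ=11
RL: stance ticks = 9; W→S at t=5 → φ=7
RR: stance ticks = 9; W→S at t=7 → φ=5


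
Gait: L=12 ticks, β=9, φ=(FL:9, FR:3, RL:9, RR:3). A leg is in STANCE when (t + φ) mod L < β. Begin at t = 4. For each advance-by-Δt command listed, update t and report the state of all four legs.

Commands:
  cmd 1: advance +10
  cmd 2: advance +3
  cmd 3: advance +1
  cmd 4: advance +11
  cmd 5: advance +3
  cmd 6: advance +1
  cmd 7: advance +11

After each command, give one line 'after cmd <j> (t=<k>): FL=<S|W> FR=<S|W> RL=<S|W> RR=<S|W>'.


start t=4: FL=S FR=S RL=S RR=S
cmd 1: advance +10 → t=14, phase=(11,5,11,5) → FL=W FR=S RL=W RR=S
cmd 2: advance +3 → t=17, phase=(2,8,2,8) → FL=S FR=S RL=S RR=S
cmd 3: advance +1 → t=18, phase=(3,9,3,9) → FL=S FR=W RL=S RR=W
cmd 4: advance +11 → t=29, phase=(2,8,2,8) → FL=S FR=S RL=S RR=S
cmd 5: advance +3 → t=32, phase=(5,11,5,11) → FL=S FR=W RL=S RR=W
cmd 6: advance +1 → t=33, phase=(6,0,6,0) → FL=S FR=S RL=S RR=S
cmd 7: advance +11 → t=44, phase=(5,11,5,11) → FL=S FR=W RL=S RR=W

after cmd 1 (t=14): FL=W FR=S RL=W RR=S
after cmd 2 (t=17): FL=S FR=S RL=S RR=S
after cmd 3 (t=18): FL=S FR=W RL=S RR=W
after cmd 4 (t=29): FL=S FR=S RL=S RR=S
after cmd 5 (t=32): FL=S FR=W RL=S RR=W
after cmd 6 (t=33): FL=S FR=S RL=S RR=S
after cmd 7 (t=44): FL=S FR=W RL=S RR=W


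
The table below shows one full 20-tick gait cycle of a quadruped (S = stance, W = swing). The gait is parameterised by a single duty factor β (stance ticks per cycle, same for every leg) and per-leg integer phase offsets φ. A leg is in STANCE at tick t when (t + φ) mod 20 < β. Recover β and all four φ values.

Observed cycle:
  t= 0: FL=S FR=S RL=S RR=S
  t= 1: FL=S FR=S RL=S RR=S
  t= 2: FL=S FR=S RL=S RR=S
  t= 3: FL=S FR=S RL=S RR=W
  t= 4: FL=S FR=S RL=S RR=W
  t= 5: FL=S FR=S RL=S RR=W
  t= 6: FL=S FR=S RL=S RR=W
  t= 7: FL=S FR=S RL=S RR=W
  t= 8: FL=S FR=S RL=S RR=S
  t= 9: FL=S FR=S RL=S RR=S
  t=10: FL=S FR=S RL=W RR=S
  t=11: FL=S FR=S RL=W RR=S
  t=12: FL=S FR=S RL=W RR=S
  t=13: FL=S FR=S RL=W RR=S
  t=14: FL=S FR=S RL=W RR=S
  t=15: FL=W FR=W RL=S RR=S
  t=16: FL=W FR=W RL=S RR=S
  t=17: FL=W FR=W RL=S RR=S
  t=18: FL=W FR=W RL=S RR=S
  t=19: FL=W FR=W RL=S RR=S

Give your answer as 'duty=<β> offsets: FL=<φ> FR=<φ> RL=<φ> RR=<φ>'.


duty β = stance ticks per leg = 15
FL: stance ticks = 15; W→S at t=0 → φ=0
FR: stance ticks = 15; W→S at t=0 → φ=0
RL: stance ticks = 15; W→S at t=15 → φ=5
RR: stance ticks = 15; W→S at t=8 → φ=12

duty=15 offsets: FL=0 FR=0 RL=5 RR=12


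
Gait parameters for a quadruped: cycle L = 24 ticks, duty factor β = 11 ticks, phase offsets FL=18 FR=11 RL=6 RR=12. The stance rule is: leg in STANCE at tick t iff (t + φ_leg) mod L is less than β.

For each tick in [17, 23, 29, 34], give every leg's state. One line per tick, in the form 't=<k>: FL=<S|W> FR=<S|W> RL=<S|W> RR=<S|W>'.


t=17: FL=W FR=S RL=W RR=S
t=23: FL=W FR=S RL=S RR=W
t=29: FL=W FR=W RL=W RR=W
t=34: FL=S FR=W RL=W RR=W

t=17: phase=(11,4,23,5) vs β=11 → FL=W FR=S RL=W RR=S
t=23: phase=(17,10,5,11) vs β=11 → FL=W FR=S RL=S RR=W
t=29: phase=(23,16,11,17) vs β=11 → FL=W FR=W RL=W RR=W
t=34: phase=(4,21,16,22) vs β=11 → FL=S FR=W RL=W RR=W


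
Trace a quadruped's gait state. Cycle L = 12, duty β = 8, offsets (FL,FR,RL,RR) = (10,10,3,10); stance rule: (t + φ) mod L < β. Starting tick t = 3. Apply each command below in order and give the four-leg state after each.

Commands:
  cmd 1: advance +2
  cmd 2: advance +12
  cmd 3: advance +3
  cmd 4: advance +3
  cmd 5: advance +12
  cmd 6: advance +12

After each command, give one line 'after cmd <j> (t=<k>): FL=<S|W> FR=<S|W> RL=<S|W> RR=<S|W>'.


after cmd 1 (t=5): FL=S FR=S RL=W RR=S
after cmd 2 (t=17): FL=S FR=S RL=W RR=S
after cmd 3 (t=20): FL=S FR=S RL=W RR=S
after cmd 4 (t=23): FL=W FR=W RL=S RR=W
after cmd 5 (t=35): FL=W FR=W RL=S RR=W
after cmd 6 (t=47): FL=W FR=W RL=S RR=W

start t=3: FL=S FR=S RL=S RR=S
cmd 1: advance +2 → t=5, phase=(3,3,8,3) → FL=S FR=S RL=W RR=S
cmd 2: advance +12 → t=17, phase=(3,3,8,3) → FL=S FR=S RL=W RR=S
cmd 3: advance +3 → t=20, phase=(6,6,11,6) → FL=S FR=S RL=W RR=S
cmd 4: advance +3 → t=23, phase=(9,9,2,9) → FL=W FR=W RL=S RR=W
cmd 5: advance +12 → t=35, phase=(9,9,2,9) → FL=W FR=W RL=S RR=W
cmd 6: advance +12 → t=47, phase=(9,9,2,9) → FL=W FR=W RL=S RR=W


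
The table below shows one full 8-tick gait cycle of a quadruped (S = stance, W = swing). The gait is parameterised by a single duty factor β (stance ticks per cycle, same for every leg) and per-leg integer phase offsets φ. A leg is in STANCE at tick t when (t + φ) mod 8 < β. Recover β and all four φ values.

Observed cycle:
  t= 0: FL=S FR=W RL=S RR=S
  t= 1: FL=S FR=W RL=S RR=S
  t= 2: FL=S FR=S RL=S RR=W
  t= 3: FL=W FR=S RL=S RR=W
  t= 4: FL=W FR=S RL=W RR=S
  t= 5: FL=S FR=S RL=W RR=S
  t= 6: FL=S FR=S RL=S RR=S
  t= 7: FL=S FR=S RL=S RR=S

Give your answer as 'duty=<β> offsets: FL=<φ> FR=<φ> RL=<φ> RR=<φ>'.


duty β = stance ticks per leg = 6
FL: stance ticks = 6; W→S at t=5 → φ=3
FR: stance ticks = 6; W→S at t=2 → φ=6
RL: stance ticks = 6; W→S at t=6 → φ=2
RR: stance ticks = 6; W→S at t=4 → φ=4

duty=6 offsets: FL=3 FR=6 RL=2 RR=4


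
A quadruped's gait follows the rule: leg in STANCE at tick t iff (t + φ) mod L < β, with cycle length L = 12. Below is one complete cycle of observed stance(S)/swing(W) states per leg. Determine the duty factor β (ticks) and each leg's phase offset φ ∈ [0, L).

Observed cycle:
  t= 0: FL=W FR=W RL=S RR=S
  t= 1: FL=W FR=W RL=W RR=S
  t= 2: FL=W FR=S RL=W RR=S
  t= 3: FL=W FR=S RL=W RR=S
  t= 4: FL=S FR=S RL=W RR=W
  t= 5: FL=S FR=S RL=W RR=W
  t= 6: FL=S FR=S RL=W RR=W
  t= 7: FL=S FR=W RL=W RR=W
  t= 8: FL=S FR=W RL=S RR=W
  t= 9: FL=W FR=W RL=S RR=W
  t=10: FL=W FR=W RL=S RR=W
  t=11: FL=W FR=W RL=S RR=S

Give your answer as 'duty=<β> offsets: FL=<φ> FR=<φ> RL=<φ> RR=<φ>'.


duty β = stance ticks per leg = 5
FL: stance ticks = 5; W→S at t=4 → φ=8
FR: stance ticks = 5; W→S at t=2 → φ=10
RL: stance ticks = 5; W→S at t=8 → φ=4
RR: stance ticks = 5; W→S at t=11 → φ=1

duty=5 offsets: FL=8 FR=10 RL=4 RR=1


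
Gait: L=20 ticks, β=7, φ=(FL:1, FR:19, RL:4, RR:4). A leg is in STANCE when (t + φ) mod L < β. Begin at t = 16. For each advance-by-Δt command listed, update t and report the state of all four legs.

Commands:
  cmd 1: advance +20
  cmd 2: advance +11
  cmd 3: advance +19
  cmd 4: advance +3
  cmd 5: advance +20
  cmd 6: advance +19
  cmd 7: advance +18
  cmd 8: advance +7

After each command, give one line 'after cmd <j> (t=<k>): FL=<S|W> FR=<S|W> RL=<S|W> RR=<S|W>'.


after cmd 1 (t=36): FL=W FR=W RL=S RR=S
after cmd 2 (t=47): FL=W FR=S RL=W RR=W
after cmd 3 (t=66): FL=W FR=S RL=W RR=W
after cmd 4 (t=69): FL=W FR=W RL=W RR=W
after cmd 5 (t=89): FL=W FR=W RL=W RR=W
after cmd 6 (t=108): FL=W FR=W RL=W RR=W
after cmd 7 (t=126): FL=W FR=S RL=W RR=W
after cmd 8 (t=133): FL=W FR=W RL=W RR=W

start t=16: FL=W FR=W RL=S RR=S
cmd 1: advance +20 → t=36, phase=(17,15,0,0) → FL=W FR=W RL=S RR=S
cmd 2: advance +11 → t=47, phase=(8,6,11,11) → FL=W FR=S RL=W RR=W
cmd 3: advance +19 → t=66, phase=(7,5,10,10) → FL=W FR=S RL=W RR=W
cmd 4: advance +3 → t=69, phase=(10,8,13,13) → FL=W FR=W RL=W RR=W
cmd 5: advance +20 → t=89, phase=(10,8,13,13) → FL=W FR=W RL=W RR=W
cmd 6: advance +19 → t=108, phase=(9,7,12,12) → FL=W FR=W RL=W RR=W
cmd 7: advance +18 → t=126, phase=(7,5,10,10) → FL=W FR=S RL=W RR=W
cmd 8: advance +7 → t=133, phase=(14,12,17,17) → FL=W FR=W RL=W RR=W


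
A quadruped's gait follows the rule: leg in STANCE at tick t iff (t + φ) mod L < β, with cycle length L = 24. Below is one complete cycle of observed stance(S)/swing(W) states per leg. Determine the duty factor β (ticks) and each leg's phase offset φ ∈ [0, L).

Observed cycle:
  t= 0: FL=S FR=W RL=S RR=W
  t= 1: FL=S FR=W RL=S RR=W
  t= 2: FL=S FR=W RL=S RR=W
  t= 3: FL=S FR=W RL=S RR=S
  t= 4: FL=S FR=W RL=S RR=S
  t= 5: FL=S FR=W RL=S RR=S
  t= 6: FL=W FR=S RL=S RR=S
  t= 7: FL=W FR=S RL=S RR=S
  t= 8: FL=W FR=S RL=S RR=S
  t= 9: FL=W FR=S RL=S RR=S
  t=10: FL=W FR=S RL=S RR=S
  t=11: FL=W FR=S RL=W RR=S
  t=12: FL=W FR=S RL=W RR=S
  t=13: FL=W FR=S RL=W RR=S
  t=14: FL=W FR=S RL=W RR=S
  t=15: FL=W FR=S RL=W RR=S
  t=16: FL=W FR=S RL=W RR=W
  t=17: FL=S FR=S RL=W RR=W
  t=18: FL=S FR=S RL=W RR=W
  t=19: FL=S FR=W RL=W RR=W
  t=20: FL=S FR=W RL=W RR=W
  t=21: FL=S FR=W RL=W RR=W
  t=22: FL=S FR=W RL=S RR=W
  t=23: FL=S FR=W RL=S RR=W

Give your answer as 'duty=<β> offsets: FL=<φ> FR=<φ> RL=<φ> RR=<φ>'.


duty β = stance ticks per leg = 13
FL: stance ticks = 13; W→S at t=17 → φ=7
FR: stance ticks = 13; W→S at t=6 → φ=18
RL: stance ticks = 13; W→S at t=22 → φ=2
RR: stance ticks = 13; W→S at t=3 → φ=21

duty=13 offsets: FL=7 FR=18 RL=2 RR=21


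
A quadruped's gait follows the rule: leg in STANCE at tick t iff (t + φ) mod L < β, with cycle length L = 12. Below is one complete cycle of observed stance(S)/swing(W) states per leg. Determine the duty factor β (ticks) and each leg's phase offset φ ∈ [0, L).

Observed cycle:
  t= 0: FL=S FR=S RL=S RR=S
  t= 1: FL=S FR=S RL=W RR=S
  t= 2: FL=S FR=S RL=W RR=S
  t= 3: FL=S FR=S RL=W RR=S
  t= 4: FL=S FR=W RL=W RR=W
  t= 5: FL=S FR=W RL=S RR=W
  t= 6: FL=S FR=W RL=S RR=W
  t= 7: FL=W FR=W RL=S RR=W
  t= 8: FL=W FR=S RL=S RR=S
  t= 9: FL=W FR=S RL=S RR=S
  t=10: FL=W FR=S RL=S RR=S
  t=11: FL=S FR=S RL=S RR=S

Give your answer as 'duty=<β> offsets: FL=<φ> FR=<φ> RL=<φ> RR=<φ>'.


duty β = stance ticks per leg = 8
FL: stance ticks = 8; W→S at t=11 → φ=1
FR: stance ticks = 8; W→S at t=8 → φ=4
RL: stance ticks = 8; W→S at t=5 → φ=7
RR: stance ticks = 8; W→S at t=8 → φ=4

duty=8 offsets: FL=1 FR=4 RL=7 RR=4


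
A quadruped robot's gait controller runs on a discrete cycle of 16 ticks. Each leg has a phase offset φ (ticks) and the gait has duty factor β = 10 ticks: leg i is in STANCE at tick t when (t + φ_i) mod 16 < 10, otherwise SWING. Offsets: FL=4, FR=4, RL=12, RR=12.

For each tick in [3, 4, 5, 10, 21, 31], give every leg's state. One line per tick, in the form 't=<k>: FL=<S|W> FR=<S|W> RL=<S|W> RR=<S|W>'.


t=3: phase=(7,7,15,15) vs β=10 → FL=S FR=S RL=W RR=W
t=4: phase=(8,8,0,0) vs β=10 → FL=S FR=S RL=S RR=S
t=5: phase=(9,9,1,1) vs β=10 → FL=S FR=S RL=S RR=S
t=10: phase=(14,14,6,6) vs β=10 → FL=W FR=W RL=S RR=S
t=21: phase=(9,9,1,1) vs β=10 → FL=S FR=S RL=S RR=S
t=31: phase=(3,3,11,11) vs β=10 → FL=S FR=S RL=W RR=W

t=3: FL=S FR=S RL=W RR=W
t=4: FL=S FR=S RL=S RR=S
t=5: FL=S FR=S RL=S RR=S
t=10: FL=W FR=W RL=S RR=S
t=21: FL=S FR=S RL=S RR=S
t=31: FL=S FR=S RL=W RR=W


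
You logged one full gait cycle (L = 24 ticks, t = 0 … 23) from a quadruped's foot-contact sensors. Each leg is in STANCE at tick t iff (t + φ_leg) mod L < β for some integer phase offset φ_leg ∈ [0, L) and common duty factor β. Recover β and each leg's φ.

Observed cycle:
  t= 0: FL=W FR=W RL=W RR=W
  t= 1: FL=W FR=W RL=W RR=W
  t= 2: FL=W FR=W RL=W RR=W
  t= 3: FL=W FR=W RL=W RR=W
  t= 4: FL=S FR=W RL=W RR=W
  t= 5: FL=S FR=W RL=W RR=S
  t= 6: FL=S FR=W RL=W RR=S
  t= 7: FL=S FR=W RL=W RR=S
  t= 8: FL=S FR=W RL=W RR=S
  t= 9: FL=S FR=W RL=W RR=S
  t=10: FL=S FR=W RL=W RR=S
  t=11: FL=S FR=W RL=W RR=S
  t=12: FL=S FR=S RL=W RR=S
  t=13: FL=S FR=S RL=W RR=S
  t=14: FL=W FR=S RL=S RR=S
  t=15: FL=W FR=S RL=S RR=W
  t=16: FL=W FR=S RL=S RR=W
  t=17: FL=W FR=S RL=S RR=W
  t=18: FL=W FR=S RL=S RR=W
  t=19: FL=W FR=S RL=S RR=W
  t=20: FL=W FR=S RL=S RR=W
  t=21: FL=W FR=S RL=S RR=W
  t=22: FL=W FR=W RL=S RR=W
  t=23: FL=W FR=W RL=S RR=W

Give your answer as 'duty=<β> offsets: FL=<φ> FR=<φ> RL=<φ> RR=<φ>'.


duty β = stance ticks per leg = 10
FL: stance ticks = 10; W→S at t=4 → φ=20
FR: stance ticks = 10; W→S at t=12 → φ=12
RL: stance ticks = 10; W→S at t=14 → φ=10
RR: stance ticks = 10; W→S at t=5 → φ=19

duty=10 offsets: FL=20 FR=12 RL=10 RR=19


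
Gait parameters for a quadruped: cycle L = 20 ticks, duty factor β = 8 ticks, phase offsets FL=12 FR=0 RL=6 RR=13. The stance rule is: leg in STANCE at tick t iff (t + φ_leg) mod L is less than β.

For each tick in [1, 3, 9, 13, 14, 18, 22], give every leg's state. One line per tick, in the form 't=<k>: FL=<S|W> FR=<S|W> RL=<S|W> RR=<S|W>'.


t=1: phase=(13,1,7,14) vs β=8 → FL=W FR=S RL=S RR=W
t=3: phase=(15,3,9,16) vs β=8 → FL=W FR=S RL=W RR=W
t=9: phase=(1,9,15,2) vs β=8 → FL=S FR=W RL=W RR=S
t=13: phase=(5,13,19,6) vs β=8 → FL=S FR=W RL=W RR=S
t=14: phase=(6,14,0,7) vs β=8 → FL=S FR=W RL=S RR=S
t=18: phase=(10,18,4,11) vs β=8 → FL=W FR=W RL=S RR=W
t=22: phase=(14,2,8,15) vs β=8 → FL=W FR=S RL=W RR=W

t=1: FL=W FR=S RL=S RR=W
t=3: FL=W FR=S RL=W RR=W
t=9: FL=S FR=W RL=W RR=S
t=13: FL=S FR=W RL=W RR=S
t=14: FL=S FR=W RL=S RR=S
t=18: FL=W FR=W RL=S RR=W
t=22: FL=W FR=S RL=W RR=W


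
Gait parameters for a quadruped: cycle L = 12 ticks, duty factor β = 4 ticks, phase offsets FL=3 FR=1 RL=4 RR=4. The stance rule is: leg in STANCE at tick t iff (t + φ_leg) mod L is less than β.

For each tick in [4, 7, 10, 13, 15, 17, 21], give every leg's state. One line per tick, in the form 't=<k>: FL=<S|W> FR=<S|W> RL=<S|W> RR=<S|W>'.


t=4: phase=(7,5,8,8) vs β=4 → FL=W FR=W RL=W RR=W
t=7: phase=(10,8,11,11) vs β=4 → FL=W FR=W RL=W RR=W
t=10: phase=(1,11,2,2) vs β=4 → FL=S FR=W RL=S RR=S
t=13: phase=(4,2,5,5) vs β=4 → FL=W FR=S RL=W RR=W
t=15: phase=(6,4,7,7) vs β=4 → FL=W FR=W RL=W RR=W
t=17: phase=(8,6,9,9) vs β=4 → FL=W FR=W RL=W RR=W
t=21: phase=(0,10,1,1) vs β=4 → FL=S FR=W RL=S RR=S

t=4: FL=W FR=W RL=W RR=W
t=7: FL=W FR=W RL=W RR=W
t=10: FL=S FR=W RL=S RR=S
t=13: FL=W FR=S RL=W RR=W
t=15: FL=W FR=W RL=W RR=W
t=17: FL=W FR=W RL=W RR=W
t=21: FL=S FR=W RL=S RR=S


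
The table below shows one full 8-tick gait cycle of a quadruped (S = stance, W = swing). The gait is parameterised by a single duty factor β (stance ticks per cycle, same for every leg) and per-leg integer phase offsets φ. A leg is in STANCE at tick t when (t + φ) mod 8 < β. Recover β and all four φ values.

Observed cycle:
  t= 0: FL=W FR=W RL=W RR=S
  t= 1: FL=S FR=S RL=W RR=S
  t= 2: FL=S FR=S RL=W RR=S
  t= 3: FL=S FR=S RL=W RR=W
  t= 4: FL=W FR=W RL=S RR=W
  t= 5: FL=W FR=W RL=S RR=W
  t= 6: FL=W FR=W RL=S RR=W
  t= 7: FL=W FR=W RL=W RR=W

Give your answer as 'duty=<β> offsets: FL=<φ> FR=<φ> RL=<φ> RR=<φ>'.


duty=3 offsets: FL=7 FR=7 RL=4 RR=0

duty β = stance ticks per leg = 3
FL: stance ticks = 3; W→S at t=1 → φ=7
FR: stance ticks = 3; W→S at t=1 → φ=7
RL: stance ticks = 3; W→S at t=4 → φ=4
RR: stance ticks = 3; W→S at t=0 → φ=0


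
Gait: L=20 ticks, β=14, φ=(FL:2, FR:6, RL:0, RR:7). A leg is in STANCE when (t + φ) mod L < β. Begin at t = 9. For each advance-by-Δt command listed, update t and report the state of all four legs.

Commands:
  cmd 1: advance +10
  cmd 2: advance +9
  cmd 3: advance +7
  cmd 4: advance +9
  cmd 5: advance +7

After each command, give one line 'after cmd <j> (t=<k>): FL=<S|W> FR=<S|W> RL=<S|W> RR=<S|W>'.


after cmd 1 (t=19): FL=S FR=S RL=W RR=S
after cmd 2 (t=28): FL=S FR=W RL=S RR=W
after cmd 3 (t=35): FL=W FR=S RL=W RR=S
after cmd 4 (t=44): FL=S FR=S RL=S RR=S
after cmd 5 (t=51): FL=S FR=W RL=S RR=W

start t=9: FL=S FR=W RL=S RR=W
cmd 1: advance +10 → t=19, phase=(1,5,19,6) → FL=S FR=S RL=W RR=S
cmd 2: advance +9 → t=28, phase=(10,14,8,15) → FL=S FR=W RL=S RR=W
cmd 3: advance +7 → t=35, phase=(17,1,15,2) → FL=W FR=S RL=W RR=S
cmd 4: advance +9 → t=44, phase=(6,10,4,11) → FL=S FR=S RL=S RR=S
cmd 5: advance +7 → t=51, phase=(13,17,11,18) → FL=S FR=W RL=S RR=W


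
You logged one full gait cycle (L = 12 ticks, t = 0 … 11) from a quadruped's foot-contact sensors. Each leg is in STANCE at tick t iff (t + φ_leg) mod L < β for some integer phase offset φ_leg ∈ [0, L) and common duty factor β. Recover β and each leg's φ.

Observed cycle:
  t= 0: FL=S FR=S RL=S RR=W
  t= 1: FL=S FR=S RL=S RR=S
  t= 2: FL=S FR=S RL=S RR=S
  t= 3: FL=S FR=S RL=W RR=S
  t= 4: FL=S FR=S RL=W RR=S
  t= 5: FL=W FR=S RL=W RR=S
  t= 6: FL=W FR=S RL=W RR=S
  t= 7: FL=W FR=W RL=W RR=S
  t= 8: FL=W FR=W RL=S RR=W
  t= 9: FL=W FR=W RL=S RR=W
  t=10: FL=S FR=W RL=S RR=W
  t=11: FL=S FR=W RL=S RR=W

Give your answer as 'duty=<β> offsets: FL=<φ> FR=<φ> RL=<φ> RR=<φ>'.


duty β = stance ticks per leg = 7
FL: stance ticks = 7; W→S at t=10 → φ=2
FR: stance ticks = 7; W→S at t=0 → φ=0
RL: stance ticks = 7; W→S at t=8 → φ=4
RR: stance ticks = 7; W→S at t=1 → φ=11

duty=7 offsets: FL=2 FR=0 RL=4 RR=11


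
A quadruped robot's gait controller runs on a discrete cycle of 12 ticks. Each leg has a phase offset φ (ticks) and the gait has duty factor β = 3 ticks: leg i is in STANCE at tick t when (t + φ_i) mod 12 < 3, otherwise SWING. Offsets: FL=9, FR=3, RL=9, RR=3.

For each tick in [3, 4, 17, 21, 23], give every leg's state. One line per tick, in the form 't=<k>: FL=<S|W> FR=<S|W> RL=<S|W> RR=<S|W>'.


t=3: FL=S FR=W RL=S RR=W
t=4: FL=S FR=W RL=S RR=W
t=17: FL=S FR=W RL=S RR=W
t=21: FL=W FR=S RL=W RR=S
t=23: FL=W FR=S RL=W RR=S

t=3: phase=(0,6,0,6) vs β=3 → FL=S FR=W RL=S RR=W
t=4: phase=(1,7,1,7) vs β=3 → FL=S FR=W RL=S RR=W
t=17: phase=(2,8,2,8) vs β=3 → FL=S FR=W RL=S RR=W
t=21: phase=(6,0,6,0) vs β=3 → FL=W FR=S RL=W RR=S
t=23: phase=(8,2,8,2) vs β=3 → FL=W FR=S RL=W RR=S


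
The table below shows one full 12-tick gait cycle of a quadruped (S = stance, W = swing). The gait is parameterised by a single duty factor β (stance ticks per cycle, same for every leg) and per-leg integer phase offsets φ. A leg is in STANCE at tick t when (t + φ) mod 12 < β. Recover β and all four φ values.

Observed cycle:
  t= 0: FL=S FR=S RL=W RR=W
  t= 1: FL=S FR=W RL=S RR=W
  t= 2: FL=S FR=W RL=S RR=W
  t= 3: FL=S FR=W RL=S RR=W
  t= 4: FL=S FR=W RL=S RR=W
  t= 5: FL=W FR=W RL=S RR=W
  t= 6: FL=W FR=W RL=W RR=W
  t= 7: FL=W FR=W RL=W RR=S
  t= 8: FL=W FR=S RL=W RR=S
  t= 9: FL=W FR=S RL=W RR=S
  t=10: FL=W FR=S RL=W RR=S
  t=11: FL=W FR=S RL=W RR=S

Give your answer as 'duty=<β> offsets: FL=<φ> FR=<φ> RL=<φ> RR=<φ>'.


duty=5 offsets: FL=0 FR=4 RL=11 RR=5

duty β = stance ticks per leg = 5
FL: stance ticks = 5; W→S at t=0 → φ=0
FR: stance ticks = 5; W→S at t=8 → φ=4
RL: stance ticks = 5; W→S at t=1 → φ=11
RR: stance ticks = 5; W→S at t=7 → φ=5


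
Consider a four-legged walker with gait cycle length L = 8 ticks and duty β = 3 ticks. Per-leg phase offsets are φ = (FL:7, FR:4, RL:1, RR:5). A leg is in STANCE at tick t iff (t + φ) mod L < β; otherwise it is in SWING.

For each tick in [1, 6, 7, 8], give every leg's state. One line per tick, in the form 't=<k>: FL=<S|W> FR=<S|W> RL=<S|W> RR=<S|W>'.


t=1: phase=(0,5,2,6) vs β=3 → FL=S FR=W RL=S RR=W
t=6: phase=(5,2,7,3) vs β=3 → FL=W FR=S RL=W RR=W
t=7: phase=(6,3,0,4) vs β=3 → FL=W FR=W RL=S RR=W
t=8: phase=(7,4,1,5) vs β=3 → FL=W FR=W RL=S RR=W

t=1: FL=S FR=W RL=S RR=W
t=6: FL=W FR=S RL=W RR=W
t=7: FL=W FR=W RL=S RR=W
t=8: FL=W FR=W RL=S RR=W


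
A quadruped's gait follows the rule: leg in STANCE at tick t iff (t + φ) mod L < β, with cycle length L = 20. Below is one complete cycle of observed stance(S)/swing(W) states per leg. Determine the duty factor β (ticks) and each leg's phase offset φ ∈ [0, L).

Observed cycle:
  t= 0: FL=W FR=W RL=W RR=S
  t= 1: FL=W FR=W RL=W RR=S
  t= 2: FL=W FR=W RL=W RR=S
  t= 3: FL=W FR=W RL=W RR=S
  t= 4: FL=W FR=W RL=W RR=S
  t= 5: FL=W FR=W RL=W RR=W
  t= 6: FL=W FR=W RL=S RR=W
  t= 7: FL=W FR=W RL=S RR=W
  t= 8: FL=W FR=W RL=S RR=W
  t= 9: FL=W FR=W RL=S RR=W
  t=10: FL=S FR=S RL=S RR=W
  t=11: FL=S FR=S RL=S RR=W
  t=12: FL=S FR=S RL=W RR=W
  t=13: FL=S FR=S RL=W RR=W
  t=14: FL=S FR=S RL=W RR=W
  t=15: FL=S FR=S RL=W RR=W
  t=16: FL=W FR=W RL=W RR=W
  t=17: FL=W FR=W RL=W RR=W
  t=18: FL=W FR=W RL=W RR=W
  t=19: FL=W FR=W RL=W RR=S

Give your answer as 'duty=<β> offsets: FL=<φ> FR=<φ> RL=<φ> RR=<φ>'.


duty β = stance ticks per leg = 6
FL: stance ticks = 6; W→S at t=10 → φ=10
FR: stance ticks = 6; W→S at t=10 → φ=10
RL: stance ticks = 6; W→S at t=6 → φ=14
RR: stance ticks = 6; W→S at t=19 → φ=1

duty=6 offsets: FL=10 FR=10 RL=14 RR=1


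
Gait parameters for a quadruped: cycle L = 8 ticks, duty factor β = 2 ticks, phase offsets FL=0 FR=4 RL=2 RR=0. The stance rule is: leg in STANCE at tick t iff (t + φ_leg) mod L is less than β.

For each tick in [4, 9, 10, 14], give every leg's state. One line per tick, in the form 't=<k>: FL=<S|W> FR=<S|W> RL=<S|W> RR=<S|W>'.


t=4: phase=(4,0,6,4) vs β=2 → FL=W FR=S RL=W RR=W
t=9: phase=(1,5,3,1) vs β=2 → FL=S FR=W RL=W RR=S
t=10: phase=(2,6,4,2) vs β=2 → FL=W FR=W RL=W RR=W
t=14: phase=(6,2,0,6) vs β=2 → FL=W FR=W RL=S RR=W

t=4: FL=W FR=S RL=W RR=W
t=9: FL=S FR=W RL=W RR=S
t=10: FL=W FR=W RL=W RR=W
t=14: FL=W FR=W RL=S RR=W


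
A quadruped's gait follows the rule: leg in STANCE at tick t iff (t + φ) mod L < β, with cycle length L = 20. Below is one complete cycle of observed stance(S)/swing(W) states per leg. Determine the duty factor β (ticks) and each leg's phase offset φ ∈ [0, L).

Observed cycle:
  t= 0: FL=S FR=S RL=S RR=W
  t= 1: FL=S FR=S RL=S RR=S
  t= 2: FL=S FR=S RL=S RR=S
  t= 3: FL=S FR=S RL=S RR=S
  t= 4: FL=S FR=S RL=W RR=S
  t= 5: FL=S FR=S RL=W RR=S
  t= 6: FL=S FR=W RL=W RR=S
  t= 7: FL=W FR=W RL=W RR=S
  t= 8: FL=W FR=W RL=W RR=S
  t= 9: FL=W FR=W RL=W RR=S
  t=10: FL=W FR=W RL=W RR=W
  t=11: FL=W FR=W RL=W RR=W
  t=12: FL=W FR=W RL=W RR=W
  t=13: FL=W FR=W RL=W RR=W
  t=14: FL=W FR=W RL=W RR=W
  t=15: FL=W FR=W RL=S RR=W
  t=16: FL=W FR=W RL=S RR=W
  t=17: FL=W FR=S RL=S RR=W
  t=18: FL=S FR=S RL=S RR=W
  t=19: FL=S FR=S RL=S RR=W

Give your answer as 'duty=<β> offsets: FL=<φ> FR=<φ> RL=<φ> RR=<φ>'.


duty=9 offsets: FL=2 FR=3 RL=5 RR=19

duty β = stance ticks per leg = 9
FL: stance ticks = 9; W→S at t=18 → φ=2
FR: stance ticks = 9; W→S at t=17 → φ=3
RL: stance ticks = 9; W→S at t=15 → φ=5
RR: stance ticks = 9; W→S at t=1 → φ=19


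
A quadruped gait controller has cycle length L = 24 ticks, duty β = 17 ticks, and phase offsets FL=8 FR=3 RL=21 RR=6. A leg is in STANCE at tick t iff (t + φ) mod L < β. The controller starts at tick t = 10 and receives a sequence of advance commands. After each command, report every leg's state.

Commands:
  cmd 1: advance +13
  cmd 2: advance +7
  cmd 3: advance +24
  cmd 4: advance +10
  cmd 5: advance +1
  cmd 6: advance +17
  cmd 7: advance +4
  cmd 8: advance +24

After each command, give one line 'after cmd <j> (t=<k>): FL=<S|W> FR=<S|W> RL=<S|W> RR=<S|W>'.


after cmd 1 (t=23): FL=S FR=S RL=W RR=S
after cmd 2 (t=30): FL=S FR=S RL=S RR=S
after cmd 3 (t=54): FL=S FR=S RL=S RR=S
after cmd 4 (t=64): FL=S FR=W RL=S RR=W
after cmd 5 (t=65): FL=S FR=W RL=S RR=W
after cmd 6 (t=82): FL=W FR=S RL=S RR=S
after cmd 7 (t=86): FL=W FR=W RL=S RR=W
after cmd 8 (t=110): FL=W FR=W RL=S RR=W

start t=10: FL=W FR=S RL=S RR=S
cmd 1: advance +13 → t=23, phase=(7,2,20,5) → FL=S FR=S RL=W RR=S
cmd 2: advance +7 → t=30, phase=(14,9,3,12) → FL=S FR=S RL=S RR=S
cmd 3: advance +24 → t=54, phase=(14,9,3,12) → FL=S FR=S RL=S RR=S
cmd 4: advance +10 → t=64, phase=(0,19,13,22) → FL=S FR=W RL=S RR=W
cmd 5: advance +1 → t=65, phase=(1,20,14,23) → FL=S FR=W RL=S RR=W
cmd 6: advance +17 → t=82, phase=(18,13,7,16) → FL=W FR=S RL=S RR=S
cmd 7: advance +4 → t=86, phase=(22,17,11,20) → FL=W FR=W RL=S RR=W
cmd 8: advance +24 → t=110, phase=(22,17,11,20) → FL=W FR=W RL=S RR=W


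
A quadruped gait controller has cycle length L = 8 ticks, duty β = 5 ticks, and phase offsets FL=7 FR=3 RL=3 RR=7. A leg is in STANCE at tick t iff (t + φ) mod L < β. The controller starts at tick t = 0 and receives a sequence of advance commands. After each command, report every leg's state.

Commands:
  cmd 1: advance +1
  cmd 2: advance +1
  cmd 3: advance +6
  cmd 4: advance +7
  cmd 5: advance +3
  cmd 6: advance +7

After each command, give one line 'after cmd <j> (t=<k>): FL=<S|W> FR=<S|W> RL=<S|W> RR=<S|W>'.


start t=0: FL=W FR=S RL=S RR=W
cmd 1: advance +1 → t=1, phase=(0,4,4,0) → FL=S FR=S RL=S RR=S
cmd 2: advance +1 → t=2, phase=(1,5,5,1) → FL=S FR=W RL=W RR=S
cmd 3: advance +6 → t=8, phase=(7,3,3,7) → FL=W FR=S RL=S RR=W
cmd 4: advance +7 → t=15, phase=(6,2,2,6) → FL=W FR=S RL=S RR=W
cmd 5: advance +3 → t=18, phase=(1,5,5,1) → FL=S FR=W RL=W RR=S
cmd 6: advance +7 → t=25, phase=(0,4,4,0) → FL=S FR=S RL=S RR=S

after cmd 1 (t=1): FL=S FR=S RL=S RR=S
after cmd 2 (t=2): FL=S FR=W RL=W RR=S
after cmd 3 (t=8): FL=W FR=S RL=S RR=W
after cmd 4 (t=15): FL=W FR=S RL=S RR=W
after cmd 5 (t=18): FL=S FR=W RL=W RR=S
after cmd 6 (t=25): FL=S FR=S RL=S RR=S


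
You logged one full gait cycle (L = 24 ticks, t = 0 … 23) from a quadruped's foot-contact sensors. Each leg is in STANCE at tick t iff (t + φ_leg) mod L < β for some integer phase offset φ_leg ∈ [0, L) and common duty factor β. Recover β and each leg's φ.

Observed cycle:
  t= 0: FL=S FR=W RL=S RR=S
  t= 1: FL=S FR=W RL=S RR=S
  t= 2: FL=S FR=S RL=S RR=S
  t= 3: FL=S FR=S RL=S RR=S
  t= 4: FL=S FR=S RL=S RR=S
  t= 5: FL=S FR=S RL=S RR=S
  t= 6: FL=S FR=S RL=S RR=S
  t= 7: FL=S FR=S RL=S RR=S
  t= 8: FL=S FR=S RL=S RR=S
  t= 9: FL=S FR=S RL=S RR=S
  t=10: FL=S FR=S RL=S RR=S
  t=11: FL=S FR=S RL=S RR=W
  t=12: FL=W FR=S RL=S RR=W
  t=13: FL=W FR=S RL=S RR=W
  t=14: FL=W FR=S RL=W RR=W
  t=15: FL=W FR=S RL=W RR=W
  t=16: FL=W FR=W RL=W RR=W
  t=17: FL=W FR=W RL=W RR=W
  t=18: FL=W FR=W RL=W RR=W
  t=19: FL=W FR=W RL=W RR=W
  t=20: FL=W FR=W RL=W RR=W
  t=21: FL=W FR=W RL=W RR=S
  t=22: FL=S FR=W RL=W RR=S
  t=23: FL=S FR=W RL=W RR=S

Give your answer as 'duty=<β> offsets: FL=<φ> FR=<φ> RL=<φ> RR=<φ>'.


duty=14 offsets: FL=2 FR=22 RL=0 RR=3

duty β = stance ticks per leg = 14
FL: stance ticks = 14; W→S at t=22 → φ=2
FR: stance ticks = 14; W→S at t=2 → φ=22
RL: stance ticks = 14; W→S at t=0 → φ=0
RR: stance ticks = 14; W→S at t=21 → φ=3


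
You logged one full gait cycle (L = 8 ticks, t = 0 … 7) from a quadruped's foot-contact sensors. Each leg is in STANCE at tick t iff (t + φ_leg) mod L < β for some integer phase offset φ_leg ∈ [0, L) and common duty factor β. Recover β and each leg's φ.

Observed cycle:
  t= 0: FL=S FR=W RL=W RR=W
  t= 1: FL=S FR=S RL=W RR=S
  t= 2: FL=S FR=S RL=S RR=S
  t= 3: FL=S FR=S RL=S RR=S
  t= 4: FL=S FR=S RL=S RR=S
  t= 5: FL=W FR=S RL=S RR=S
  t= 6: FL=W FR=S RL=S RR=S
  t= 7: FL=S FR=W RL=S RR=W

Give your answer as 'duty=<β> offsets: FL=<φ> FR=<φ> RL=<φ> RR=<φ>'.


duty β = stance ticks per leg = 6
FL: stance ticks = 6; W→S at t=7 → φ=1
FR: stance ticks = 6; W→S at t=1 → φ=7
RL: stance ticks = 6; W→S at t=2 → φ=6
RR: stance ticks = 6; W→S at t=1 → φ=7

duty=6 offsets: FL=1 FR=7 RL=6 RR=7


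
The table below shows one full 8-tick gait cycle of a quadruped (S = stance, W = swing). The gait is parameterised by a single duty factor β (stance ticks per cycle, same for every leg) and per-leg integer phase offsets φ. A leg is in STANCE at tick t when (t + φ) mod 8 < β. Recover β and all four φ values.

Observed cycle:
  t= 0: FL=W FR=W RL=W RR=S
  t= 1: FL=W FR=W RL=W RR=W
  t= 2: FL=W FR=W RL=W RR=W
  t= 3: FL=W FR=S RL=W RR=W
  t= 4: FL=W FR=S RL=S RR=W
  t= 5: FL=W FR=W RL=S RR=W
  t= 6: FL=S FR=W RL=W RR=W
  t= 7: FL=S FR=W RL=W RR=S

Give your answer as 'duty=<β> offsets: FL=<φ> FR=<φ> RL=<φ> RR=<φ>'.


duty β = stance ticks per leg = 2
FL: stance ticks = 2; W→S at t=6 → φ=2
FR: stance ticks = 2; W→S at t=3 → φ=5
RL: stance ticks = 2; W→S at t=4 → φ=4
RR: stance ticks = 2; W→S at t=7 → φ=1

duty=2 offsets: FL=2 FR=5 RL=4 RR=1


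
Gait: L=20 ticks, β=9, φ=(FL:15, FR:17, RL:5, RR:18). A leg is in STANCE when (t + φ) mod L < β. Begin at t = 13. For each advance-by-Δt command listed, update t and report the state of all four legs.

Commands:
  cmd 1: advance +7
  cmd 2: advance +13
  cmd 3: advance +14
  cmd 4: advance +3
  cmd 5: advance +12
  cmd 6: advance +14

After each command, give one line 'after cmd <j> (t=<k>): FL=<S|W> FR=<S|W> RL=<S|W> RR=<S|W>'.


start t=13: FL=S FR=W RL=W RR=W
cmd 1: advance +7 → t=20, phase=(15,17,5,18) → FL=W FR=W RL=S RR=W
cmd 2: advance +13 → t=33, phase=(8,10,18,11) → FL=S FR=W RL=W RR=W
cmd 3: advance +14 → t=47, phase=(2,4,12,5) → FL=S FR=S RL=W RR=S
cmd 4: advance +3 → t=50, phase=(5,7,15,8) → FL=S FR=S RL=W RR=S
cmd 5: advance +12 → t=62, phase=(17,19,7,0) → FL=W FR=W RL=S RR=S
cmd 6: advance +14 → t=76, phase=(11,13,1,14) → FL=W FR=W RL=S RR=W

after cmd 1 (t=20): FL=W FR=W RL=S RR=W
after cmd 2 (t=33): FL=S FR=W RL=W RR=W
after cmd 3 (t=47): FL=S FR=S RL=W RR=S
after cmd 4 (t=50): FL=S FR=S RL=W RR=S
after cmd 5 (t=62): FL=W FR=W RL=S RR=S
after cmd 6 (t=76): FL=W FR=W RL=S RR=W


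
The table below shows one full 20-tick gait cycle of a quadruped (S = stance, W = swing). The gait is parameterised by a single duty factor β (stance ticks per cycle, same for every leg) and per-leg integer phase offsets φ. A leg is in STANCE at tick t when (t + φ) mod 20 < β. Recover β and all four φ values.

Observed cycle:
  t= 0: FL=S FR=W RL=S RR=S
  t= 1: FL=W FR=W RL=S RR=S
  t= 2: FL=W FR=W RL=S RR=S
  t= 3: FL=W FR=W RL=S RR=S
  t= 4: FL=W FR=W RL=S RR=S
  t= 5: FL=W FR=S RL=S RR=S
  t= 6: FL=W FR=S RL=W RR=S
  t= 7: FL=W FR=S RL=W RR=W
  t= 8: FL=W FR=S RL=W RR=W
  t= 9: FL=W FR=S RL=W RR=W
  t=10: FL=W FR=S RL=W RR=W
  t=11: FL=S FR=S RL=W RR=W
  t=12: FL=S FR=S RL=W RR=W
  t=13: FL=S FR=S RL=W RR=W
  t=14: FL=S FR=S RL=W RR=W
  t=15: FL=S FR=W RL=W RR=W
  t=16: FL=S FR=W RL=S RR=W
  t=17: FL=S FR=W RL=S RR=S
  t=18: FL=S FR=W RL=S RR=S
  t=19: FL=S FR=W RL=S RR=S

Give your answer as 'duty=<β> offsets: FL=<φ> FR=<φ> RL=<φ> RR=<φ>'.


duty=10 offsets: FL=9 FR=15 RL=4 RR=3

duty β = stance ticks per leg = 10
FL: stance ticks = 10; W→S at t=11 → φ=9
FR: stance ticks = 10; W→S at t=5 → φ=15
RL: stance ticks = 10; W→S at t=16 → φ=4
RR: stance ticks = 10; W→S at t=17 → φ=3


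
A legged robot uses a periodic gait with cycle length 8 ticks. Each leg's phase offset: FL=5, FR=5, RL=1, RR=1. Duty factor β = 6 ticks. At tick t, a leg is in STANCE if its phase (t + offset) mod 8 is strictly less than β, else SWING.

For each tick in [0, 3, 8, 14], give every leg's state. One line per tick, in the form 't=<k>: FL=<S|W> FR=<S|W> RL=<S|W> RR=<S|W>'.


t=0: FL=S FR=S RL=S RR=S
t=3: FL=S FR=S RL=S RR=S
t=8: FL=S FR=S RL=S RR=S
t=14: FL=S FR=S RL=W RR=W

t=0: phase=(5,5,1,1) vs β=6 → FL=S FR=S RL=S RR=S
t=3: phase=(0,0,4,4) vs β=6 → FL=S FR=S RL=S RR=S
t=8: phase=(5,5,1,1) vs β=6 → FL=S FR=S RL=S RR=S
t=14: phase=(3,3,7,7) vs β=6 → FL=S FR=S RL=W RR=W


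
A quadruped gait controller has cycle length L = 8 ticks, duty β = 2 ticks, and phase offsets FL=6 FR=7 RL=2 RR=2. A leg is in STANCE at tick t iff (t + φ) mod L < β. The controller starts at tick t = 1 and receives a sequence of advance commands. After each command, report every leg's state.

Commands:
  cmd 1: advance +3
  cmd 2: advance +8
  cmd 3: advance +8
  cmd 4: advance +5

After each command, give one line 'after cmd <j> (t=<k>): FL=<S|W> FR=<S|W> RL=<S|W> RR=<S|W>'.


start t=1: FL=W FR=S RL=W RR=W
cmd 1: advance +3 → t=4, phase=(2,3,6,6) → FL=W FR=W RL=W RR=W
cmd 2: advance +8 → t=12, phase=(2,3,6,6) → FL=W FR=W RL=W RR=W
cmd 3: advance +8 → t=20, phase=(2,3,6,6) → FL=W FR=W RL=W RR=W
cmd 4: advance +5 → t=25, phase=(7,0,3,3) → FL=W FR=S RL=W RR=W

after cmd 1 (t=4): FL=W FR=W RL=W RR=W
after cmd 2 (t=12): FL=W FR=W RL=W RR=W
after cmd 3 (t=20): FL=W FR=W RL=W RR=W
after cmd 4 (t=25): FL=W FR=S RL=W RR=W


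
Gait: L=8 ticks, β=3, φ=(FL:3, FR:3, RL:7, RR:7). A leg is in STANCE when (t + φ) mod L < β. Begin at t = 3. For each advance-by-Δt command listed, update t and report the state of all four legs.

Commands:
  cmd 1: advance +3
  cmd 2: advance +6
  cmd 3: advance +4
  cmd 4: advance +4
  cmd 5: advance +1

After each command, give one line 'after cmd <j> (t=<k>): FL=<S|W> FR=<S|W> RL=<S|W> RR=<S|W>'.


after cmd 1 (t=6): FL=S FR=S RL=W RR=W
after cmd 2 (t=12): FL=W FR=W RL=W RR=W
after cmd 3 (t=16): FL=W FR=W RL=W RR=W
after cmd 4 (t=20): FL=W FR=W RL=W RR=W
after cmd 5 (t=21): FL=S FR=S RL=W RR=W

start t=3: FL=W FR=W RL=S RR=S
cmd 1: advance +3 → t=6, phase=(1,1,5,5) → FL=S FR=S RL=W RR=W
cmd 2: advance +6 → t=12, phase=(7,7,3,3) → FL=W FR=W RL=W RR=W
cmd 3: advance +4 → t=16, phase=(3,3,7,7) → FL=W FR=W RL=W RR=W
cmd 4: advance +4 → t=20, phase=(7,7,3,3) → FL=W FR=W RL=W RR=W
cmd 5: advance +1 → t=21, phase=(0,0,4,4) → FL=S FR=S RL=W RR=W


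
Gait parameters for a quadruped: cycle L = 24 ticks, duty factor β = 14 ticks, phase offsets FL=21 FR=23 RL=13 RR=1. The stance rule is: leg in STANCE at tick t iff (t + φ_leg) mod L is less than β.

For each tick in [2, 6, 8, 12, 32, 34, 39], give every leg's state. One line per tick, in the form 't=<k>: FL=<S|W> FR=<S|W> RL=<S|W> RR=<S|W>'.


t=2: phase=(23,1,15,3) vs β=14 → FL=W FR=S RL=W RR=S
t=6: phase=(3,5,19,7) vs β=14 → FL=S FR=S RL=W RR=S
t=8: phase=(5,7,21,9) vs β=14 → FL=S FR=S RL=W RR=S
t=12: phase=(9,11,1,13) vs β=14 → FL=S FR=S RL=S RR=S
t=32: phase=(5,7,21,9) vs β=14 → FL=S FR=S RL=W RR=S
t=34: phase=(7,9,23,11) vs β=14 → FL=S FR=S RL=W RR=S
t=39: phase=(12,14,4,16) vs β=14 → FL=S FR=W RL=S RR=W

t=2: FL=W FR=S RL=W RR=S
t=6: FL=S FR=S RL=W RR=S
t=8: FL=S FR=S RL=W RR=S
t=12: FL=S FR=S RL=S RR=S
t=32: FL=S FR=S RL=W RR=S
t=34: FL=S FR=S RL=W RR=S
t=39: FL=S FR=W RL=S RR=W


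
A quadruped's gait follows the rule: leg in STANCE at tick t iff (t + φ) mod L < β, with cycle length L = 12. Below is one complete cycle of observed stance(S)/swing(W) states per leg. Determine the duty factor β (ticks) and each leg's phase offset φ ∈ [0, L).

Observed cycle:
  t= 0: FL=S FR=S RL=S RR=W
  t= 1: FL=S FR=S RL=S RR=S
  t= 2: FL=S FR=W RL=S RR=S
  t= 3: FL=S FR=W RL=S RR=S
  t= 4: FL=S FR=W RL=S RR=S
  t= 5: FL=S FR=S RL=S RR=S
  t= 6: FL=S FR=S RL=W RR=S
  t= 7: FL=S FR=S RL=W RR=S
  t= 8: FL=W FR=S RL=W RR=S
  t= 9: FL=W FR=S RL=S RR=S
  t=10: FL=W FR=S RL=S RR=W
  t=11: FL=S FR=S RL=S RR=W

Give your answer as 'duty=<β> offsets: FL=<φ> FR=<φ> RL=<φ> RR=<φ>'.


duty=9 offsets: FL=1 FR=7 RL=3 RR=11

duty β = stance ticks per leg = 9
FL: stance ticks = 9; W→S at t=11 → φ=1
FR: stance ticks = 9; W→S at t=5 → φ=7
RL: stance ticks = 9; W→S at t=9 → φ=3
RR: stance ticks = 9; W→S at t=1 → φ=11


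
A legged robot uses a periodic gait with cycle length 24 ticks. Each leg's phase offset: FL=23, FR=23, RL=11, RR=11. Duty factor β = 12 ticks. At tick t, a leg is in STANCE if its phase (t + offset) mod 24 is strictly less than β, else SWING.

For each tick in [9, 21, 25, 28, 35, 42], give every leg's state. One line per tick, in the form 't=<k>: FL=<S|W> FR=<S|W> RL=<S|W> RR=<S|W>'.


t=9: phase=(8,8,20,20) vs β=12 → FL=S FR=S RL=W RR=W
t=21: phase=(20,20,8,8) vs β=12 → FL=W FR=W RL=S RR=S
t=25: phase=(0,0,12,12) vs β=12 → FL=S FR=S RL=W RR=W
t=28: phase=(3,3,15,15) vs β=12 → FL=S FR=S RL=W RR=W
t=35: phase=(10,10,22,22) vs β=12 → FL=S FR=S RL=W RR=W
t=42: phase=(17,17,5,5) vs β=12 → FL=W FR=W RL=S RR=S

t=9: FL=S FR=S RL=W RR=W
t=21: FL=W FR=W RL=S RR=S
t=25: FL=S FR=S RL=W RR=W
t=28: FL=S FR=S RL=W RR=W
t=35: FL=S FR=S RL=W RR=W
t=42: FL=W FR=W RL=S RR=S


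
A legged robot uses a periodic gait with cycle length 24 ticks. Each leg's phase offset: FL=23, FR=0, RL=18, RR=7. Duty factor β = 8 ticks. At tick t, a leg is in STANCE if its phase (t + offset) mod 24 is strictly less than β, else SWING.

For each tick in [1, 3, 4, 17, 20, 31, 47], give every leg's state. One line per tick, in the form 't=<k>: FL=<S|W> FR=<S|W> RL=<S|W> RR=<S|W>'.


t=1: phase=(0,1,19,8) vs β=8 → FL=S FR=S RL=W RR=W
t=3: phase=(2,3,21,10) vs β=8 → FL=S FR=S RL=W RR=W
t=4: phase=(3,4,22,11) vs β=8 → FL=S FR=S RL=W RR=W
t=17: phase=(16,17,11,0) vs β=8 → FL=W FR=W RL=W RR=S
t=20: phase=(19,20,14,3) vs β=8 → FL=W FR=W RL=W RR=S
t=31: phase=(6,7,1,14) vs β=8 → FL=S FR=S RL=S RR=W
t=47: phase=(22,23,17,6) vs β=8 → FL=W FR=W RL=W RR=S

t=1: FL=S FR=S RL=W RR=W
t=3: FL=S FR=S RL=W RR=W
t=4: FL=S FR=S RL=W RR=W
t=17: FL=W FR=W RL=W RR=S
t=20: FL=W FR=W RL=W RR=S
t=31: FL=S FR=S RL=S RR=W
t=47: FL=W FR=W RL=W RR=S


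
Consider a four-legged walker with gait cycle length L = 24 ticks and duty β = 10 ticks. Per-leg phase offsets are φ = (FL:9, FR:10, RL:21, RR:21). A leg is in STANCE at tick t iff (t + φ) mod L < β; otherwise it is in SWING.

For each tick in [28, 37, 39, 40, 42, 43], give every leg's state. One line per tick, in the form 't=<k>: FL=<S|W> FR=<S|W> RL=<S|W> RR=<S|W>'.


t=28: FL=W FR=W RL=S RR=S
t=37: FL=W FR=W RL=W RR=W
t=39: FL=S FR=S RL=W RR=W
t=40: FL=S FR=S RL=W RR=W
t=42: FL=S FR=S RL=W RR=W
t=43: FL=S FR=S RL=W RR=W

t=28: phase=(13,14,1,1) vs β=10 → FL=W FR=W RL=S RR=S
t=37: phase=(22,23,10,10) vs β=10 → FL=W FR=W RL=W RR=W
t=39: phase=(0,1,12,12) vs β=10 → FL=S FR=S RL=W RR=W
t=40: phase=(1,2,13,13) vs β=10 → FL=S FR=S RL=W RR=W
t=42: phase=(3,4,15,15) vs β=10 → FL=S FR=S RL=W RR=W
t=43: phase=(4,5,16,16) vs β=10 → FL=S FR=S RL=W RR=W


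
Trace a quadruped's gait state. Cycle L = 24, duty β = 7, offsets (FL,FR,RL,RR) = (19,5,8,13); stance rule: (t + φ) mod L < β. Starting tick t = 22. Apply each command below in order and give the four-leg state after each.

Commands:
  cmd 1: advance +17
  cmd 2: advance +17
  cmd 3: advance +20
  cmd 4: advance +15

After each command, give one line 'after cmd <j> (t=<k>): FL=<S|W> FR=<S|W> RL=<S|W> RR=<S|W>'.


start t=22: FL=W FR=S RL=S RR=W
cmd 1: advance +17 → t=39, phase=(10,20,23,4) → FL=W FR=W RL=W RR=S
cmd 2: advance +17 → t=56, phase=(3,13,16,21) → FL=S FR=W RL=W RR=W
cmd 3: advance +20 → t=76, phase=(23,9,12,17) → FL=W FR=W RL=W RR=W
cmd 4: advance +15 → t=91, phase=(14,0,3,8) → FL=W FR=S RL=S RR=W

after cmd 1 (t=39): FL=W FR=W RL=W RR=S
after cmd 2 (t=56): FL=S FR=W RL=W RR=W
after cmd 3 (t=76): FL=W FR=W RL=W RR=W
after cmd 4 (t=91): FL=W FR=S RL=S RR=W


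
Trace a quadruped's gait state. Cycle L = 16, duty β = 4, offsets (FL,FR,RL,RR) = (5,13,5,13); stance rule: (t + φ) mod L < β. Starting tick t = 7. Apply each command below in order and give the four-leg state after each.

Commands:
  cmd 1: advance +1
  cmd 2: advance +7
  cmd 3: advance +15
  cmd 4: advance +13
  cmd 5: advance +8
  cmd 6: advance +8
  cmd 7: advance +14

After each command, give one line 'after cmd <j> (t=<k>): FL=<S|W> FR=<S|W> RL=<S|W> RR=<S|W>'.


start t=7: FL=W FR=W RL=W RR=W
cmd 1: advance +1 → t=8, phase=(13,5,13,5) → FL=W FR=W RL=W RR=W
cmd 2: advance +7 → t=15, phase=(4,12,4,12) → FL=W FR=W RL=W RR=W
cmd 3: advance +15 → t=30, phase=(3,11,3,11) → FL=S FR=W RL=S RR=W
cmd 4: advance +13 → t=43, phase=(0,8,0,8) → FL=S FR=W RL=S RR=W
cmd 5: advance +8 → t=51, phase=(8,0,8,0) → FL=W FR=S RL=W RR=S
cmd 6: advance +8 → t=59, phase=(0,8,0,8) → FL=S FR=W RL=S RR=W
cmd 7: advance +14 → t=73, phase=(14,6,14,6) → FL=W FR=W RL=W RR=W

after cmd 1 (t=8): FL=W FR=W RL=W RR=W
after cmd 2 (t=15): FL=W FR=W RL=W RR=W
after cmd 3 (t=30): FL=S FR=W RL=S RR=W
after cmd 4 (t=43): FL=S FR=W RL=S RR=W
after cmd 5 (t=51): FL=W FR=S RL=W RR=S
after cmd 6 (t=59): FL=S FR=W RL=S RR=W
after cmd 7 (t=73): FL=W FR=W RL=W RR=W
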